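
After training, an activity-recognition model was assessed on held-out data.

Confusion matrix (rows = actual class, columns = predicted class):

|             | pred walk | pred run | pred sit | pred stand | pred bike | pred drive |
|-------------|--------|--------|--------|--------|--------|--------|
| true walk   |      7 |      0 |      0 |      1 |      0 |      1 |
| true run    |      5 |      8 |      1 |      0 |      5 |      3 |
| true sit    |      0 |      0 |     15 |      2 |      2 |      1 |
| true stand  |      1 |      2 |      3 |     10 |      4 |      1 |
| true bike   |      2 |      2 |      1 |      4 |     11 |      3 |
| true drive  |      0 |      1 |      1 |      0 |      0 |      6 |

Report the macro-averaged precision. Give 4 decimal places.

0.5474

Per-class precision (TP/(TP+FP)):
  walk: TP=7, FP=5+0+1+2+0=8 → 7/15 = 0.46667
  run: TP=8, FP=0+0+2+2+1=5 → 8/13 = 0.61538
  sit: TP=15, FP=0+1+3+1+1=6 → 15/21 = 0.71429
  stand: TP=10, FP=1+0+2+4+0=7 → 10/17 = 0.58824
  bike: TP=11, FP=0+5+2+4+0=11 → 11/22 = 0.50000
  drive: TP=6, FP=1+3+1+1+3=9 → 6/15 = 0.40000
Macro-precision = mean = (0.46667 + 0.61538 + 0.71429 + 0.58824 + 0.50000 + 0.40000) / 6 = 0.5474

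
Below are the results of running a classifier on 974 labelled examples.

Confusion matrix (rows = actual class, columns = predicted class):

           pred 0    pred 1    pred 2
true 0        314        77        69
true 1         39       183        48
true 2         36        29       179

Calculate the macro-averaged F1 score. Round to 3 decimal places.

Per-class F1 score (2·TP/(2·TP+FP+FN)):
  0: TP=314, FP=39+36=75, FN=77+69=146 → 628/849 = 0.7397
  1: TP=183, FP=77+29=106, FN=39+48=87 → 366/559 = 0.6547
  2: TP=179, FP=69+48=117, FN=36+29=65 → 358/540 = 0.6630
Macro-F1 score = mean = (0.7397 + 0.6547 + 0.6630) / 3 = 0.686

0.686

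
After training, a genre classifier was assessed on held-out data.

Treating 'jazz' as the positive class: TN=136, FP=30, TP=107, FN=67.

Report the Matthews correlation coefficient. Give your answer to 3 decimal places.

0.443

MCC = (TP·TN − FP·FN) / √((TP+FP)(TP+FN)(TN+FP)(TN+FN))
Numerator = 107·136 − 30·67 = 12542
Denominator = √(137·174·166·203) = √803292924 = 28342.4227
MCC = 12542 / 28342.4227 = 0.443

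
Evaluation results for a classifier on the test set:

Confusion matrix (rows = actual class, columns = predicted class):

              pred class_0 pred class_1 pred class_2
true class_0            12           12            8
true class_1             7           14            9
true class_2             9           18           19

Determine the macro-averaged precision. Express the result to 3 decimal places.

Per-class precision (TP/(TP+FP)):
  class_0: TP=12, FP=7+9=16 → 12/28 = 0.4286
  class_1: TP=14, FP=12+18=30 → 14/44 = 0.3182
  class_2: TP=19, FP=8+9=17 → 19/36 = 0.5278
Macro-precision = mean = (0.4286 + 0.3182 + 0.5278) / 3 = 0.425

0.425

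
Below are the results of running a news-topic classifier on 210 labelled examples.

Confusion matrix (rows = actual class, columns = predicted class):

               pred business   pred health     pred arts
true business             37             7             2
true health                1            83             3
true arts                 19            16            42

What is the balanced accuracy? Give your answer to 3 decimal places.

Balanced accuracy = mean of per-class recall.
  business: recall = 37/46 = 0.8043
  health: recall = 83/87 = 0.9540
  arts: recall = 42/77 = 0.5455
Mean = (0.8043 + 0.9540 + 0.5455) / 3 = 0.768

0.768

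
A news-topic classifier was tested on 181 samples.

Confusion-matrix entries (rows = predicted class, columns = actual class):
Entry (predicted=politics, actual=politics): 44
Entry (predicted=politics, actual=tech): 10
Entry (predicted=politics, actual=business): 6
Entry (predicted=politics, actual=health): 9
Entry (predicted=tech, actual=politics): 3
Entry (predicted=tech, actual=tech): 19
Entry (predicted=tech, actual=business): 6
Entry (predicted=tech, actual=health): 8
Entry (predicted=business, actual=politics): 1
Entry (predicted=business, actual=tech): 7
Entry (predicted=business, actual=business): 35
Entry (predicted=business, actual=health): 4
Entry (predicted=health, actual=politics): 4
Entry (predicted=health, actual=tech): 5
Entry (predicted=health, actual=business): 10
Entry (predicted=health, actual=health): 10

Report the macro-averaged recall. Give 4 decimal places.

0.5615

Per-class recall (TP/(TP+FN)):
  politics: TP=44, FN=3+1+4=8 → 44/52 = 0.84615
  tech: TP=19, FN=10+7+5=22 → 19/41 = 0.46341
  business: TP=35, FN=6+6+10=22 → 35/57 = 0.61404
  health: TP=10, FN=9+8+4=21 → 10/31 = 0.32258
Macro-recall = mean = (0.84615 + 0.46341 + 0.61404 + 0.32258) / 4 = 0.5615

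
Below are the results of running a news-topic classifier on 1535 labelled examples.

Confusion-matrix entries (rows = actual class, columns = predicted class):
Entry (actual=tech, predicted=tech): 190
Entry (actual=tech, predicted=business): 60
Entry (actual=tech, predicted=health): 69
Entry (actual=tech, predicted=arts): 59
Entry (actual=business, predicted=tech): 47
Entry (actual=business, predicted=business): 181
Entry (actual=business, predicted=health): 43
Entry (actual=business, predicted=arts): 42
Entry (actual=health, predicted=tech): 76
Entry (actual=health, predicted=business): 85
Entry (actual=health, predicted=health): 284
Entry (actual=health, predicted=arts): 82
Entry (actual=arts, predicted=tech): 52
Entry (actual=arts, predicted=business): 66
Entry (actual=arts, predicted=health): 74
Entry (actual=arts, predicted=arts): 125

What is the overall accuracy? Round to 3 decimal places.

0.508

Accuracy = trace / total = (190+181+284+125=780) / 1535 = 780/1535 = 0.508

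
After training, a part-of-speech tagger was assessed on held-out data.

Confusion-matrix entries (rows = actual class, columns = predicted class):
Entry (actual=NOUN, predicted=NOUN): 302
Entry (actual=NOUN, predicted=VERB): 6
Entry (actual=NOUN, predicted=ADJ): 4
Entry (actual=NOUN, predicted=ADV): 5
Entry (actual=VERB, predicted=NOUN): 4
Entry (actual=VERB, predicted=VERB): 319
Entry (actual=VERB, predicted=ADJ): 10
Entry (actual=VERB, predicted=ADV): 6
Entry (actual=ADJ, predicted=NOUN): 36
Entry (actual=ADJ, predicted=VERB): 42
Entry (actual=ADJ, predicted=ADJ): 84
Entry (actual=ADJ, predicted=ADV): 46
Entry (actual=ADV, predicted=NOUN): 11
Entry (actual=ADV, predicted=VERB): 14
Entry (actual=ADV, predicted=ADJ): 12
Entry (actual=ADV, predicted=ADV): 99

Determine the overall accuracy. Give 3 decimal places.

0.804

Accuracy = trace / total = (302+319+84+99=804) / 1000 = 804/1000 = 0.804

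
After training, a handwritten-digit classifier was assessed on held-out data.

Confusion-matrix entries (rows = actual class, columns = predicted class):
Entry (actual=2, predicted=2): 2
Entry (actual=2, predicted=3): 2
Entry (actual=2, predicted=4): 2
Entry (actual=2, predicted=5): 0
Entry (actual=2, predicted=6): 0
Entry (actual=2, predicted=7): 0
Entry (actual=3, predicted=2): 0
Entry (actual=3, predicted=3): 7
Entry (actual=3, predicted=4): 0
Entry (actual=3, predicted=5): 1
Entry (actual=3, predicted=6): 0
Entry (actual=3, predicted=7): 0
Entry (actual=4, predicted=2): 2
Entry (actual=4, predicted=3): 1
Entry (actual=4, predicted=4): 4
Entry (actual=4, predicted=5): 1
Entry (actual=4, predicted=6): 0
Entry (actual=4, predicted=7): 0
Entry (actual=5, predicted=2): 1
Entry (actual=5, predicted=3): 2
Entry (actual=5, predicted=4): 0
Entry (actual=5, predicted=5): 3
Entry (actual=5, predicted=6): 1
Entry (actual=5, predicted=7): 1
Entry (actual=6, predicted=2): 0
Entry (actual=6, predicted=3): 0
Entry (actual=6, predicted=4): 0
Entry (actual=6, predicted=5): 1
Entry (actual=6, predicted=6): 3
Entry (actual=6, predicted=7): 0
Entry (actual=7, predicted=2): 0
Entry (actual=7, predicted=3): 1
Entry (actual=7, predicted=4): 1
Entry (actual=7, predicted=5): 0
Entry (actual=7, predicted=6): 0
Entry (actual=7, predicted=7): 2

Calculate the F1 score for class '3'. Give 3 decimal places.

0.667

F1 score = 2·TP/(2·TP+FP+FN).
3: TP=7, FP=2+1+2+0+1=6, FN=0+0+1+0+0=1 → 14/21 = 0.6667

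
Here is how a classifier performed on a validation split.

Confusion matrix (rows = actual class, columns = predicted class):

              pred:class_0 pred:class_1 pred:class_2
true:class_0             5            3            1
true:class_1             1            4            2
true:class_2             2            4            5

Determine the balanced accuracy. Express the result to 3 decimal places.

0.527

Balanced accuracy = mean of per-class recall.
  class_0: recall = 5/9 = 0.5556
  class_1: recall = 4/7 = 0.5714
  class_2: recall = 5/11 = 0.4545
Mean = (0.5556 + 0.5714 + 0.4545) / 3 = 0.527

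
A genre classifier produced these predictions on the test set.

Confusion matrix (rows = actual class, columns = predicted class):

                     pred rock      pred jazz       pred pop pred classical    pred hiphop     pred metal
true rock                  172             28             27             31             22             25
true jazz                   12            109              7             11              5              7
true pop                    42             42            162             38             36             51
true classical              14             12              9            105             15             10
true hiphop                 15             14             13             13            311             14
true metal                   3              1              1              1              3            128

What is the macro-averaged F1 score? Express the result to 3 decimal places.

0.640

Per-class F1 score (2·TP/(2·TP+FP+FN)):
  rock: TP=172, FP=12+42+14+15+3=86, FN=28+27+31+22+25=133 → 344/563 = 0.6110
  jazz: TP=109, FP=28+42+12+14+1=97, FN=12+7+11+5+7=42 → 218/357 = 0.6106
  pop: TP=162, FP=27+7+9+13+1=57, FN=42+42+38+36+51=209 → 324/590 = 0.5492
  classical: TP=105, FP=31+11+38+13+1=94, FN=14+12+9+15+10=60 → 210/364 = 0.5769
  hiphop: TP=311, FP=22+5+36+15+3=81, FN=15+14+13+13+14=69 → 622/772 = 0.8057
  metal: TP=128, FP=25+7+51+10+14=107, FN=3+1+1+1+3=9 → 256/372 = 0.6882
Macro-F1 score = mean = (0.6110 + 0.6106 + 0.5492 + 0.5769 + 0.8057 + 0.6882) / 6 = 0.640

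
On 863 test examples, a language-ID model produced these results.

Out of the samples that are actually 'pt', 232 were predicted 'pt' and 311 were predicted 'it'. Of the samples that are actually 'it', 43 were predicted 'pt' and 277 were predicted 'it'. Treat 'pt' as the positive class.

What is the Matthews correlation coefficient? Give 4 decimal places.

0.3036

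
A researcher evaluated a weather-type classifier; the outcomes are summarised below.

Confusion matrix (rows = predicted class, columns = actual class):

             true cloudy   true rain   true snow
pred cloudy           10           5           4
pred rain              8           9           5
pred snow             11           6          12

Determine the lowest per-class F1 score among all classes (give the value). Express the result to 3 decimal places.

Per-class F1 score (2·TP/(2·TP+FP+FN)):
  cloudy: TP=10, FP=5+4=9, FN=8+11=19 → 20/48 = 0.4167
  rain: TP=9, FP=8+5=13, FN=5+6=11 → 18/42 = 0.4286
  snow: TP=12, FP=11+6=17, FN=4+5=9 → 24/50 = 0.4800
Lowest is class 'cloudy' with F1 score = 0.417.

0.417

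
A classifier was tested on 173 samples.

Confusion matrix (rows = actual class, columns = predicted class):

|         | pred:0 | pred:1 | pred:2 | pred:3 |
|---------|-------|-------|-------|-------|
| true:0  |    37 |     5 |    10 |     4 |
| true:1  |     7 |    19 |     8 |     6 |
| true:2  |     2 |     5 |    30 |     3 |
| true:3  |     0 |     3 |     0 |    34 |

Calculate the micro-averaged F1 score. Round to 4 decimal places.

0.6936

Micro-averaging pools counts across classes: ΣTP=120, ΣFP=53, ΣFN=53.
Micro-F1 score = 2·TP/(2·TP+FP+FN) on pooled counts = 0.6936 (equals overall accuracy in single-label multiclass).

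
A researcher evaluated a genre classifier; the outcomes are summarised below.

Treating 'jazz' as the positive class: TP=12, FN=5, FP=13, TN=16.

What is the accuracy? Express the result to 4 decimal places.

0.6087

Accuracy = (TP+TN)/N = (12+16)/46 = 0.6087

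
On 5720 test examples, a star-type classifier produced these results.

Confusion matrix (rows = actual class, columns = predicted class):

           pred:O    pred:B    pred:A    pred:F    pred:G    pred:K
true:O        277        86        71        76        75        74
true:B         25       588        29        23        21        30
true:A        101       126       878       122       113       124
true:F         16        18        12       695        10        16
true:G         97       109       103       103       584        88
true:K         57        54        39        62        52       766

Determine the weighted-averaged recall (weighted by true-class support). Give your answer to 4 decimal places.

Per-class recall (TP/(TP+FN)):
  O: TP=277, FN=86+71+76+75+74=382 → 277/659 = 0.42033
  B: TP=588, FN=25+29+23+21+30=128 → 588/716 = 0.82123
  A: TP=878, FN=101+126+122+113+124=586 → 878/1464 = 0.59973
  F: TP=695, FN=16+18+12+10+16=72 → 695/767 = 0.90613
  G: TP=584, FN=97+109+103+103+88=500 → 584/1084 = 0.53875
  K: TP=766, FN=57+54+39+62+52=264 → 766/1030 = 0.74369
Weighted-recall = Σ (supportᵢ/N)·recallᵢ with N=5720: (659/5720)·0.42033 + (716/5720)·0.82123 + (1464/5720)·0.59973 + (767/5720)·0.90613 + (1084/5720)·0.53875 + (1030/5720)·0.74369 = 0.6622

0.6622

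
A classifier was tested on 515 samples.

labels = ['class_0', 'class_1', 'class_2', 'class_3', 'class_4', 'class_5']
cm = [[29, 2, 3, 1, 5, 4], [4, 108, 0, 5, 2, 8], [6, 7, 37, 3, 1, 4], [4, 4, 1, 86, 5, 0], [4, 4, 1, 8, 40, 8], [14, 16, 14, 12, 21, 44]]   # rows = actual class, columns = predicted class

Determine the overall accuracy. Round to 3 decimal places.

0.668

Accuracy = trace / total = (29+108+37+86+40+44=344) / 515 = 344/515 = 0.668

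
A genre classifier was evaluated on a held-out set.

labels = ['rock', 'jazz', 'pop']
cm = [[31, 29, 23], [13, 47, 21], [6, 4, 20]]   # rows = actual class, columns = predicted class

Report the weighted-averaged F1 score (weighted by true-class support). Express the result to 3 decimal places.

0.509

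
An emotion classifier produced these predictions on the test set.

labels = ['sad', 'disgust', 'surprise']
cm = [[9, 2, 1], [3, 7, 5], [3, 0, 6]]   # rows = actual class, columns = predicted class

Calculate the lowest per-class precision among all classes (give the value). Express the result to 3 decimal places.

Per-class precision (TP/(TP+FP)):
  sad: TP=9, FP=3+3=6 → 9/15 = 0.6000
  disgust: TP=7, FP=2+0=2 → 7/9 = 0.7778
  surprise: TP=6, FP=1+5=6 → 6/12 = 0.5000
Lowest is class 'surprise' with precision = 0.500.

0.500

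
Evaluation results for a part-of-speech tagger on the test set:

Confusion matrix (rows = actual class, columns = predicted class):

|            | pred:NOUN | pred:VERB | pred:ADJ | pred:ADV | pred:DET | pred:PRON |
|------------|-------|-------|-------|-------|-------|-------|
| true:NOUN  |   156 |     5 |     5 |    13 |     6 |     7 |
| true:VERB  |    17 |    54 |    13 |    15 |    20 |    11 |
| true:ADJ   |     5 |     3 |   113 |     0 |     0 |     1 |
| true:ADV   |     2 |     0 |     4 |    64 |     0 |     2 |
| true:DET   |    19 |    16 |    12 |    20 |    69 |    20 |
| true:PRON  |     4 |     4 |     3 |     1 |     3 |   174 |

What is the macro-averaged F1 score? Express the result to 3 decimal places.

Per-class F1 score (2·TP/(2·TP+FP+FN)):
  NOUN: TP=156, FP=17+5+2+19+4=47, FN=5+5+13+6+7=36 → 312/395 = 0.7899
  VERB: TP=54, FP=5+3+0+16+4=28, FN=17+13+15+20+11=76 → 108/212 = 0.5094
  ADJ: TP=113, FP=5+13+4+12+3=37, FN=5+3+0+0+1=9 → 226/272 = 0.8309
  ADV: TP=64, FP=13+15+0+20+1=49, FN=2+0+4+0+2=8 → 128/185 = 0.6919
  DET: TP=69, FP=6+20+0+0+3=29, FN=19+16+12+20+20=87 → 138/254 = 0.5433
  PRON: TP=174, FP=7+11+1+2+20=41, FN=4+4+3+1+3=15 → 348/404 = 0.8614
Macro-F1 score = mean = (0.7899 + 0.5094 + 0.8309 + 0.6919 + 0.5433 + 0.8614) / 6 = 0.704

0.704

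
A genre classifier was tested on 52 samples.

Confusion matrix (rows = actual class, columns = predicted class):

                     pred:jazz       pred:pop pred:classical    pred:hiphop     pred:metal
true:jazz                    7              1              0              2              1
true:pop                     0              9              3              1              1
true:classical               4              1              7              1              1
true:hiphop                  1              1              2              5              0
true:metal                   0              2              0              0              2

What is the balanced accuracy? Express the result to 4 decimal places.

Balanced accuracy = mean of per-class recall.
  jazz: recall = 7/11 = 0.63636
  pop: recall = 9/14 = 0.64286
  classical: recall = 7/14 = 0.50000
  hiphop: recall = 5/9 = 0.55556
  metal: recall = 2/4 = 0.50000
Mean = (0.63636 + 0.64286 + 0.50000 + 0.55556 + 0.50000) / 5 = 0.5670

0.5670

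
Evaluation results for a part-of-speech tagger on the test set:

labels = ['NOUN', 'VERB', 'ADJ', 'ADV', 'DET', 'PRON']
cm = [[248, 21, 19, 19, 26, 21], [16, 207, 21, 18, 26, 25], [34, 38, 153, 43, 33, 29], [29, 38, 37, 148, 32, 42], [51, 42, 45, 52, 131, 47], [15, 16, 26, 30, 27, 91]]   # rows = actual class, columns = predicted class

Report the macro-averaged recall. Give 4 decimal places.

0.5132

Per-class recall (TP/(TP+FN)):
  NOUN: TP=248, FN=21+19+19+26+21=106 → 248/354 = 0.70056
  VERB: TP=207, FN=16+21+18+26+25=106 → 207/313 = 0.66134
  ADJ: TP=153, FN=34+38+43+33+29=177 → 153/330 = 0.46364
  ADV: TP=148, FN=29+38+37+32+42=178 → 148/326 = 0.45399
  DET: TP=131, FN=51+42+45+52+47=237 → 131/368 = 0.35598
  PRON: TP=91, FN=15+16+26+30+27=114 → 91/205 = 0.44390
Macro-recall = mean = (0.70056 + 0.66134 + 0.46364 + 0.45399 + 0.35598 + 0.44390) / 6 = 0.5132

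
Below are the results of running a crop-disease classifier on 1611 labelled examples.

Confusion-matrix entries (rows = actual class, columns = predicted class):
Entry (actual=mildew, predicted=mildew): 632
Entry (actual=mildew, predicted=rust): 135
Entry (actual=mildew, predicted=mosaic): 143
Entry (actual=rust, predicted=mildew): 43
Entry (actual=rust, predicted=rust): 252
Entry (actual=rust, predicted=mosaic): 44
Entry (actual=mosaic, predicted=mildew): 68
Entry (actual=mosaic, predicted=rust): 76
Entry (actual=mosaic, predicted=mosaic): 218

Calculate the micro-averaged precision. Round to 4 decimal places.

Micro-averaging pools counts across classes: ΣTP=1102, ΣFP=509, ΣFN=509.
Micro-precision = TP/(TP+FP) on pooled counts = 0.6840 (equals overall accuracy in single-label multiclass).

0.6840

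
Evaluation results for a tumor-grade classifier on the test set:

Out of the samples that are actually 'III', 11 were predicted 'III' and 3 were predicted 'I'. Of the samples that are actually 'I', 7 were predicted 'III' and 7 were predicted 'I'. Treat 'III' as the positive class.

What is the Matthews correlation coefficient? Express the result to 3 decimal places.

0.298

MCC = (TP·TN − FP·FN) / √((TP+FP)(TP+FN)(TN+FP)(TN+FN))
Numerator = 11·7 − 7·3 = 56
Denominator = √(18·14·14·10) = √35280 = 187.8297
MCC = 56 / 187.8297 = 0.298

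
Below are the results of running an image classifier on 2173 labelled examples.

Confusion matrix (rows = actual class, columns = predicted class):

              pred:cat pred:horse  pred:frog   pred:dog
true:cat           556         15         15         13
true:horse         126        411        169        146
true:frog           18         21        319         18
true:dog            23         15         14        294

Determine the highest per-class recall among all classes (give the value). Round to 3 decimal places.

Per-class recall (TP/(TP+FN)):
  cat: TP=556, FN=15+15+13=43 → 556/599 = 0.9282
  horse: TP=411, FN=126+169+146=441 → 411/852 = 0.4824
  frog: TP=319, FN=18+21+18=57 → 319/376 = 0.8484
  dog: TP=294, FN=23+15+14=52 → 294/346 = 0.8497
Highest is class 'cat' with recall = 0.928.

0.928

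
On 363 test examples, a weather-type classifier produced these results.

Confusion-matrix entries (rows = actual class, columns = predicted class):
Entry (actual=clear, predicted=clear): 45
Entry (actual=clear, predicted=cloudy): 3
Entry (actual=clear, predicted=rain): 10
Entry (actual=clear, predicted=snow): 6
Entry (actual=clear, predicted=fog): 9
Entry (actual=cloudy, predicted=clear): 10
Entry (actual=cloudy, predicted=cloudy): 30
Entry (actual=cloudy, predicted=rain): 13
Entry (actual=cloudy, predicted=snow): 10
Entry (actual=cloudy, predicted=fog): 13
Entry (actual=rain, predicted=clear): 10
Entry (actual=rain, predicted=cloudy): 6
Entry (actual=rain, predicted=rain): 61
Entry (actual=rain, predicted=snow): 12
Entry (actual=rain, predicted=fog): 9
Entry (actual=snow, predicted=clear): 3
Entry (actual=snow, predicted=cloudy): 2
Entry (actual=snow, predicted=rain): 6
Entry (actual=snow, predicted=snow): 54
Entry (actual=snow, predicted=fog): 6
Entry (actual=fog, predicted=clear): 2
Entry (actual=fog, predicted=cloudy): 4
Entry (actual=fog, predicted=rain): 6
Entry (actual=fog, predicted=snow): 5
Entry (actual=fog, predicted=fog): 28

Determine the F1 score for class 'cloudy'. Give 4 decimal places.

Take TP from the diagonal, FP from the rest of the 'cloudy' prediction marginal, FN from the rest of the 'cloudy' actual marginal.
F1 score = 2·TP/(2·TP+FP+FN).
cloudy: TP=30, FP=3+6+2+4=15, FN=10+13+10+13=46 → 60/121 = 0.49587

0.4959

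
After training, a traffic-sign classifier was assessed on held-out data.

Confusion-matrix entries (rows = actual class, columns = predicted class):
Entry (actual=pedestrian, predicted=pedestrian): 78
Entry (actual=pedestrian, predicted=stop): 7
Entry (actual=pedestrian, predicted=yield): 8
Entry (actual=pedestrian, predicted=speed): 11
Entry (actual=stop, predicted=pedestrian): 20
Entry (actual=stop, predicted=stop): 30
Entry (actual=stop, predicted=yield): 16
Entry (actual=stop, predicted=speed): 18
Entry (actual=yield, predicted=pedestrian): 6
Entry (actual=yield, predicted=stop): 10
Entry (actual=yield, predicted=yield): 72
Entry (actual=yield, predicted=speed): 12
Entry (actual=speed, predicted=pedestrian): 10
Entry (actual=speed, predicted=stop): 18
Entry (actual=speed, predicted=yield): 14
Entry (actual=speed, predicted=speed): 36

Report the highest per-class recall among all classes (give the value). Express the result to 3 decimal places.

0.750

Per-class recall (TP/(TP+FN)):
  pedestrian: TP=78, FN=7+8+11=26 → 78/104 = 0.7500
  stop: TP=30, FN=20+16+18=54 → 30/84 = 0.3571
  yield: TP=72, FN=6+10+12=28 → 72/100 = 0.7200
  speed: TP=36, FN=10+18+14=42 → 36/78 = 0.4615
Highest is class 'pedestrian' with recall = 0.750.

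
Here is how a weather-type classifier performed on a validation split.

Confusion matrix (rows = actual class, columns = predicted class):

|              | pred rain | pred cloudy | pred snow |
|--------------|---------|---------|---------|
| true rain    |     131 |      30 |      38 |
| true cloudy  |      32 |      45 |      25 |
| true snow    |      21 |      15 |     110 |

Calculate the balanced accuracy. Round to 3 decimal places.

0.618

Balanced accuracy = mean of per-class recall.
  rain: recall = 131/199 = 0.6583
  cloudy: recall = 45/102 = 0.4412
  snow: recall = 110/146 = 0.7534
Mean = (0.6583 + 0.4412 + 0.7534) / 3 = 0.618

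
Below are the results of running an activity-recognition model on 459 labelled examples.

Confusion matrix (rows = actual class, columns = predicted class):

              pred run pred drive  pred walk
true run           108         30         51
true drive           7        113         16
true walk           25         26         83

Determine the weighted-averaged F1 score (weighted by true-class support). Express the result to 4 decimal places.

Per-class F1 score (2·TP/(2·TP+FP+FN)):
  run: TP=108, FP=7+25=32, FN=30+51=81 → 216/329 = 0.65653
  drive: TP=113, FP=30+26=56, FN=7+16=23 → 226/305 = 0.74098
  walk: TP=83, FP=51+16=67, FN=25+26=51 → 166/284 = 0.58451
Weighted-F1 score = Σ (supportᵢ/N)·F1 scoreᵢ with N=459: (189/459)·0.65653 + (136/459)·0.74098 + (134/459)·0.58451 = 0.6605

0.6605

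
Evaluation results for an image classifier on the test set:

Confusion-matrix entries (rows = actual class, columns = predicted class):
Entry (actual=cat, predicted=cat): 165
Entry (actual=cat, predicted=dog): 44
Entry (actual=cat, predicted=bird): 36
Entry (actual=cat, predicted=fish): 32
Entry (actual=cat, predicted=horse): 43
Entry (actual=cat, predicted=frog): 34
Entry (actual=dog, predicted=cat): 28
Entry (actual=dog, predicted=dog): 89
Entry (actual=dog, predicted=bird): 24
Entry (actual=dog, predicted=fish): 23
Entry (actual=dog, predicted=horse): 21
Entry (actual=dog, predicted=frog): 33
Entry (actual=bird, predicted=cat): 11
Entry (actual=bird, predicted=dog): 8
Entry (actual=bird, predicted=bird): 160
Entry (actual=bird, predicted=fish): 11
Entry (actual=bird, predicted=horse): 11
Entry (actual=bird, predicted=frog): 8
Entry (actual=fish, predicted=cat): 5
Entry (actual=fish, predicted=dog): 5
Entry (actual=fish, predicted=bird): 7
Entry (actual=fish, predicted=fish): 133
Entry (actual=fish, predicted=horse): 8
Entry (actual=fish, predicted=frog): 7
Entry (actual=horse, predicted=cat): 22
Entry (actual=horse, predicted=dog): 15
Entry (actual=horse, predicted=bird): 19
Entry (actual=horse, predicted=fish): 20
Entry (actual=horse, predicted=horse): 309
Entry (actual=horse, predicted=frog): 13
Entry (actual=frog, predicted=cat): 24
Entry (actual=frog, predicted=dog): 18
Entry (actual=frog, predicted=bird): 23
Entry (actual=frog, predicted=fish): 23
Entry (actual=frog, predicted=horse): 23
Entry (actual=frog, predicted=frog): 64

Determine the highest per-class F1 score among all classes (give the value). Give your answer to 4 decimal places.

Per-class F1 score (2·TP/(2·TP+FP+FN)):
  cat: TP=165, FP=28+11+5+22+24=90, FN=44+36+32+43+34=189 → 330/609 = 0.54187
  dog: TP=89, FP=44+8+5+15+18=90, FN=28+24+23+21+33=129 → 178/397 = 0.44836
  bird: TP=160, FP=36+24+7+19+23=109, FN=11+8+11+11+8=49 → 320/478 = 0.66946
  fish: TP=133, FP=32+23+11+20+23=109, FN=5+5+7+8+7=32 → 266/407 = 0.65356
  horse: TP=309, FP=43+21+11+8+23=106, FN=22+15+19+20+13=89 → 618/813 = 0.76015
  frog: TP=64, FP=34+33+8+7+13=95, FN=24+18+23+23+23=111 → 128/334 = 0.38323
Highest is class 'horse' with F1 score = 0.7601.

0.7601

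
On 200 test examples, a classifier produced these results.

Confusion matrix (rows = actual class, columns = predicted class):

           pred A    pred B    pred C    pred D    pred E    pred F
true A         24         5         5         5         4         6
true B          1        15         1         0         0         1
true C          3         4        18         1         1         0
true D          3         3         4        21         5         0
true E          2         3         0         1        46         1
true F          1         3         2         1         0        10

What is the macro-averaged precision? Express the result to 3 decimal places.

Per-class precision (TP/(TP+FP)):
  A: TP=24, FP=1+3+3+2+1=10 → 24/34 = 0.7059
  B: TP=15, FP=5+4+3+3+3=18 → 15/33 = 0.4545
  C: TP=18, FP=5+1+4+0+2=12 → 18/30 = 0.6000
  D: TP=21, FP=5+0+1+1+1=8 → 21/29 = 0.7241
  E: TP=46, FP=4+0+1+5+0=10 → 46/56 = 0.8214
  F: TP=10, FP=6+1+0+0+1=8 → 10/18 = 0.5556
Macro-precision = mean = (0.7059 + 0.4545 + 0.6000 + 0.7241 + 0.8214 + 0.5556) / 6 = 0.644

0.644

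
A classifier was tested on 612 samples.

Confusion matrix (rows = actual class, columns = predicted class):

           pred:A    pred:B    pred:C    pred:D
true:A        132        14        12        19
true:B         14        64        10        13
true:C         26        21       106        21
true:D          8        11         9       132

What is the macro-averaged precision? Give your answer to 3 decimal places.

Per-class precision (TP/(TP+FP)):
  A: TP=132, FP=14+26+8=48 → 132/180 = 0.7333
  B: TP=64, FP=14+21+11=46 → 64/110 = 0.5818
  C: TP=106, FP=12+10+9=31 → 106/137 = 0.7737
  D: TP=132, FP=19+13+21=53 → 132/185 = 0.7135
Macro-precision = mean = (0.7333 + 0.5818 + 0.7737 + 0.7135) / 4 = 0.701

0.701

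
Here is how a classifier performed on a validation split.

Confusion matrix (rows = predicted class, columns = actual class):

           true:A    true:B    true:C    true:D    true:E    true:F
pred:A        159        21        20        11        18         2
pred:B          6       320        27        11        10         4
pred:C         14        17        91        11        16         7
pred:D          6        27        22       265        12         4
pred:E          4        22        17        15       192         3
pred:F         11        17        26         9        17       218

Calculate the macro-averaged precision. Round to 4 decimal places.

0.7329

Per-class precision (TP/(TP+FP)):
  A: TP=159, FP=21+20+11+18+2=72 → 159/231 = 0.68831
  B: TP=320, FP=6+27+11+10+4=58 → 320/378 = 0.84656
  C: TP=91, FP=14+17+11+16+7=65 → 91/156 = 0.58333
  D: TP=265, FP=6+27+22+12+4=71 → 265/336 = 0.78869
  E: TP=192, FP=4+22+17+15+3=61 → 192/253 = 0.75889
  F: TP=218, FP=11+17+26+9+17=80 → 218/298 = 0.73154
Macro-precision = mean = (0.68831 + 0.84656 + 0.58333 + 0.78869 + 0.75889 + 0.73154) / 6 = 0.7329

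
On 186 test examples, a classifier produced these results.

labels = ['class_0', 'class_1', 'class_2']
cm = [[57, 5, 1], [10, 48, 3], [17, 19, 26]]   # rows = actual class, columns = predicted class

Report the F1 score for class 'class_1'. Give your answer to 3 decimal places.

One-vs-rest for 'class_1': TP = diagonal; FP = other classes predicted 'class_1'; FN = 'class_1' predicted as other.
F1 score = 2·TP/(2·TP+FP+FN).
class_1: TP=48, FP=5+19=24, FN=10+3=13 → 96/133 = 0.7218

0.722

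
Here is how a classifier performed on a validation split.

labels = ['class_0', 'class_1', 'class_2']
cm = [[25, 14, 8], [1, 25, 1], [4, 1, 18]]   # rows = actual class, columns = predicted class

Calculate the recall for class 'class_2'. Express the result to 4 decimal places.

0.7826

One-vs-rest for 'class_2': TP = diagonal; FP = other classes predicted 'class_2'; FN = 'class_2' predicted as other.
recall = TP/(TP+FN).
class_2: TP=18, FN=4+1=5 → 18/23 = 0.78261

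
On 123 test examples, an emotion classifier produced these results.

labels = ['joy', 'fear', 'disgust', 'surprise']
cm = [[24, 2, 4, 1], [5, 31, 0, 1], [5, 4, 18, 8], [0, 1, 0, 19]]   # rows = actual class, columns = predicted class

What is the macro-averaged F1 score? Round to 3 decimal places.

Per-class F1 score (2·TP/(2·TP+FP+FN)):
  joy: TP=24, FP=5+5+0=10, FN=2+4+1=7 → 48/65 = 0.7385
  fear: TP=31, FP=2+4+1=7, FN=5+0+1=6 → 62/75 = 0.8267
  disgust: TP=18, FP=4+0+0=4, FN=5+4+8=17 → 36/57 = 0.6316
  surprise: TP=19, FP=1+1+8=10, FN=0+1+0=1 → 38/49 = 0.7755
Macro-F1 score = mean = (0.7385 + 0.8267 + 0.6316 + 0.7755) / 4 = 0.743

0.743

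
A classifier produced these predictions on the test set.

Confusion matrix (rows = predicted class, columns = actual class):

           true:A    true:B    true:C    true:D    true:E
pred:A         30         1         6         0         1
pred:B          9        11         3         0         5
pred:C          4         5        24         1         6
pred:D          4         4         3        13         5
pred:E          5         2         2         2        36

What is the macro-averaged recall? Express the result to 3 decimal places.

Per-class recall (TP/(TP+FN)):
  A: TP=30, FN=9+4+4+5=22 → 30/52 = 0.5769
  B: TP=11, FN=1+5+4+2=12 → 11/23 = 0.4783
  C: TP=24, FN=6+3+3+2=14 → 24/38 = 0.6316
  D: TP=13, FN=0+0+1+2=3 → 13/16 = 0.8125
  E: TP=36, FN=1+5+6+5=17 → 36/53 = 0.6792
Macro-recall = mean = (0.5769 + 0.4783 + 0.6316 + 0.8125 + 0.6792) / 5 = 0.636

0.636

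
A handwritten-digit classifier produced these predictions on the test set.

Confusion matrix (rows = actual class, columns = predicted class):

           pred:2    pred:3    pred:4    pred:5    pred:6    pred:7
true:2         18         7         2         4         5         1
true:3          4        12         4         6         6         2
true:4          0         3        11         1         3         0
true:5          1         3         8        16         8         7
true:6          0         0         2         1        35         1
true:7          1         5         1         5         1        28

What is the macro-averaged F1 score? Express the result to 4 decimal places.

0.5477

Per-class F1 score (2·TP/(2·TP+FP+FN)):
  2: TP=18, FP=4+0+1+0+1=6, FN=7+2+4+5+1=19 → 36/61 = 0.59016
  3: TP=12, FP=7+3+3+0+5=18, FN=4+4+6+6+2=22 → 24/64 = 0.37500
  4: TP=11, FP=2+4+8+2+1=17, FN=0+3+1+3+0=7 → 22/46 = 0.47826
  5: TP=16, FP=4+6+1+1+5=17, FN=1+3+8+8+7=27 → 32/76 = 0.42105
  6: TP=35, FP=5+6+3+8+1=23, FN=0+0+2+1+1=4 → 70/97 = 0.72165
  7: TP=28, FP=1+2+0+7+1=11, FN=1+5+1+5+1=13 → 56/80 = 0.70000
Macro-F1 score = mean = (0.59016 + 0.37500 + 0.47826 + 0.42105 + 0.72165 + 0.70000) / 6 = 0.5477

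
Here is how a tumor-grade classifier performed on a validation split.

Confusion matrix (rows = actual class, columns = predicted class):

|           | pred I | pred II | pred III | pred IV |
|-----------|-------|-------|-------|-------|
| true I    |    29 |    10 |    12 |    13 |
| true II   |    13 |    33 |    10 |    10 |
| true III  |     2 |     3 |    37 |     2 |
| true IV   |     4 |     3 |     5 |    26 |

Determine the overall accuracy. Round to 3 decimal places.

0.590

Accuracy = trace / total = (29+33+37+26=125) / 212 = 125/212 = 0.590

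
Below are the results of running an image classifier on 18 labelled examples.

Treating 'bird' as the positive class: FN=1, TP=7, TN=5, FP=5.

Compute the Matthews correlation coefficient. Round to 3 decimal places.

0.395

MCC = (TP·TN − FP·FN) / √((TP+FP)(TP+FN)(TN+FP)(TN+FN))
Numerator = 7·5 − 5·1 = 30
Denominator = √(12·8·10·6) = √5760 = 75.8947
MCC = 30 / 75.8947 = 0.395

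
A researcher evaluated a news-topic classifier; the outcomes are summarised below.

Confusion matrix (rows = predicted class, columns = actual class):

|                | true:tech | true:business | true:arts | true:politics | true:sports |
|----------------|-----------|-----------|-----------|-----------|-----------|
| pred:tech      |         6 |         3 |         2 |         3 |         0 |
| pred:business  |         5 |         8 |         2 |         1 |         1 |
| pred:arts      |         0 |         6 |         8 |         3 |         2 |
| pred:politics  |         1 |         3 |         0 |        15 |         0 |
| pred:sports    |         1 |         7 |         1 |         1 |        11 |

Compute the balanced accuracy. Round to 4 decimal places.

0.5622

Balanced accuracy = mean of per-class recall.
  tech: recall = 6/13 = 0.46154
  business: recall = 8/27 = 0.29630
  arts: recall = 8/13 = 0.61538
  politics: recall = 15/23 = 0.65217
  sports: recall = 11/14 = 0.78571
Mean = (0.46154 + 0.29630 + 0.61538 + 0.65217 + 0.78571) / 5 = 0.5622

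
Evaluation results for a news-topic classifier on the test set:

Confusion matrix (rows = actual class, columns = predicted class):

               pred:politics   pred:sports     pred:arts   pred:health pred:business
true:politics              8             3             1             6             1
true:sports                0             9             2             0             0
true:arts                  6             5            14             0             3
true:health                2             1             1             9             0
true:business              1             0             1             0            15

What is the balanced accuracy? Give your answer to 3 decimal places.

0.663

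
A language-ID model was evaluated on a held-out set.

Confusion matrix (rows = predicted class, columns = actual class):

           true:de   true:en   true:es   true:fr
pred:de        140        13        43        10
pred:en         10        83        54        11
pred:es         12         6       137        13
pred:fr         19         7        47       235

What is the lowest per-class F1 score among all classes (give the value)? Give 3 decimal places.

Per-class F1 score (2·TP/(2·TP+FP+FN)):
  de: TP=140, FP=13+43+10=66, FN=10+12+19=41 → 280/387 = 0.7235
  en: TP=83, FP=10+54+11=75, FN=13+6+7=26 → 166/267 = 0.6217
  es: TP=137, FP=12+6+13=31, FN=43+54+47=144 → 274/449 = 0.6102
  fr: TP=235, FP=19+7+47=73, FN=10+11+13=34 → 470/577 = 0.8146
Lowest is class 'es' with F1 score = 0.610.

0.610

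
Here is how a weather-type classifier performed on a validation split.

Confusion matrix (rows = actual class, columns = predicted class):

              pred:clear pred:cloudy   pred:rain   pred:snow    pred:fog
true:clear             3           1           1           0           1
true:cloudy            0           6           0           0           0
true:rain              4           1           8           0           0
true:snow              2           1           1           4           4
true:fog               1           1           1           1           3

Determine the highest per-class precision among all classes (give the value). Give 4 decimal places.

0.8000

Per-class precision (TP/(TP+FP)):
  clear: TP=3, FP=0+4+2+1=7 → 3/10 = 0.30000
  cloudy: TP=6, FP=1+1+1+1=4 → 6/10 = 0.60000
  rain: TP=8, FP=1+0+1+1=3 → 8/11 = 0.72727
  snow: TP=4, FP=0+0+0+1=1 → 4/5 = 0.80000
  fog: TP=3, FP=1+0+0+4=5 → 3/8 = 0.37500
Highest is class 'snow' with precision = 0.8000.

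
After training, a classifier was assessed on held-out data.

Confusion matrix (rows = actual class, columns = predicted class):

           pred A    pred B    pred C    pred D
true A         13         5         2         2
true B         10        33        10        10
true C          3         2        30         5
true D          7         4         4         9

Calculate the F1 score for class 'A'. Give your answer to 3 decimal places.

One-vs-rest for 'A': TP = diagonal; FP = other classes predicted 'A'; FN = 'A' predicted as other.
F1 score = 2·TP/(2·TP+FP+FN).
A: TP=13, FP=10+3+7=20, FN=5+2+2=9 → 26/55 = 0.4727

0.473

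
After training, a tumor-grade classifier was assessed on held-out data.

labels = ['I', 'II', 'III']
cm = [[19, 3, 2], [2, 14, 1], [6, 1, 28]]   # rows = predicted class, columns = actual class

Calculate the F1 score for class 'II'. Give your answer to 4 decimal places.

0.8000

One-vs-rest for 'II': TP = diagonal; FP = other classes predicted 'II'; FN = 'II' predicted as other.
F1 score = 2·TP/(2·TP+FP+FN).
II: TP=14, FP=2+1=3, FN=3+1=4 → 28/35 = 0.80000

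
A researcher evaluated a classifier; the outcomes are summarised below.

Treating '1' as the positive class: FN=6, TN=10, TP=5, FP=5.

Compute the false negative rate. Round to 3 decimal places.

0.545

FNR = FN/(FN+TP) = 6/(6+5) = 0.545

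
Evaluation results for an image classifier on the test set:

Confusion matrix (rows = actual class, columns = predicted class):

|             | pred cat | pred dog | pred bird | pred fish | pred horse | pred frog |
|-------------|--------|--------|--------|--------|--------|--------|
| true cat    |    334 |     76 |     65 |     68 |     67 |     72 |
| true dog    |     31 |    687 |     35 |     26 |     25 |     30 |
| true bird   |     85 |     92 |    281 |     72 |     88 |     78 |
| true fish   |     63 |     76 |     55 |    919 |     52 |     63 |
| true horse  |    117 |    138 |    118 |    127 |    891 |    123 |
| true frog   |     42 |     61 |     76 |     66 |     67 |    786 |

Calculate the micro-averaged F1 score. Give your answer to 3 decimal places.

0.644

Micro-averaging pools counts across classes: ΣTP=3898, ΣFP=2154, ΣFN=2154.
Micro-F1 score = 2·TP/(2·TP+FP+FN) on pooled counts = 0.644 (equals overall accuracy in single-label multiclass).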